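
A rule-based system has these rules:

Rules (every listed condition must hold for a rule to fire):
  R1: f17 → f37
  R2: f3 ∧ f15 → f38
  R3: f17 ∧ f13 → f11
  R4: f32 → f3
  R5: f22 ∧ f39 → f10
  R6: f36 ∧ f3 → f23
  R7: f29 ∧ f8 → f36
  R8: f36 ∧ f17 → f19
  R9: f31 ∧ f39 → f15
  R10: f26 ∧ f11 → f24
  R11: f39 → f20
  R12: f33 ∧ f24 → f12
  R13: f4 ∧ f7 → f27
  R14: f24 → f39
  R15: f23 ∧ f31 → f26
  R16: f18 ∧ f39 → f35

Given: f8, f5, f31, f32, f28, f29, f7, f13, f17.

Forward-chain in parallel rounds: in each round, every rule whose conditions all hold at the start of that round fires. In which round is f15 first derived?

6

Round 1 fires R1, R3, R4, R7, giving f37, f11, f3, f36.
Round 2 fires R6, R8, giving f23, f19.
Round 3 fires R15, giving f26.
Round 4 fires R10, giving f24.
Round 5 fires R14, giving f39.
Round 6 fires R9, R11, giving f15, f20.
f15 first appears in round 6.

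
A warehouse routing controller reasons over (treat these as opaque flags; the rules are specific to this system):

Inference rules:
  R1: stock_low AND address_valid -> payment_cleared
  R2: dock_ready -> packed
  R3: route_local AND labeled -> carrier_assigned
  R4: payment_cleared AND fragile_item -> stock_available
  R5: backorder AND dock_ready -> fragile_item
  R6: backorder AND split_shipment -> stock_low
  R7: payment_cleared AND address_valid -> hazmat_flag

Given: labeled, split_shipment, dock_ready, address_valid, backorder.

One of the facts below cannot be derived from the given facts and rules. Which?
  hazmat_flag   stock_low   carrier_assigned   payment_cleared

carrier_assigned

Round 1: R2 [dock_ready -> packed]; R5 [backorder AND dock_ready -> fragile_item]; R6 [backorder AND split_shipment -> stock_low]. Adds packed, fragile_item, stock_low.
Round 2: R1 [stock_low AND address_valid -> payment_cleared]. Adds payment_cleared.
Round 3: R4 [payment_cleared AND fragile_item -> stock_available]; R7 [payment_cleared AND address_valid -> hazmat_flag]. Adds stock_available, hazmat_flag.
Derived: payment_cleared (round 2), stock_low (round 1), hazmat_flag (round 3). carrier_assigned never appears in any round.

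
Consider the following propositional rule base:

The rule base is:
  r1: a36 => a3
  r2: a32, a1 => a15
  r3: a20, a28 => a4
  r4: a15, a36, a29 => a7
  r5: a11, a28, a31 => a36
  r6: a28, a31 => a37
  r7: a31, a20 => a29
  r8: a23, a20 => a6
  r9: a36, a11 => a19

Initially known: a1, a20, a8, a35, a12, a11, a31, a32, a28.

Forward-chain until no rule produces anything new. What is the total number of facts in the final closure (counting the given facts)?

Round 1: r2 [a32, a1 => a15]; r3 [a20, a28 => a4]; r5 [a11, a28, a31 => a36]; r6 [a28, a31 => a37]; r7 [a31, a20 => a29]. New: a15, a4, a36, a37, a29.
Round 2: r1 [a36 => a3]; r4 [a15, a36, a29 => a7]; r9 [a36, a11 => a19]. New: a3, a7, a19.
Closure: {a1, a11, a12, a15, a19, a20, a28, a29, a3, a31, a32, a35, a36, a37, a4, a7, a8} — 17 facts.

17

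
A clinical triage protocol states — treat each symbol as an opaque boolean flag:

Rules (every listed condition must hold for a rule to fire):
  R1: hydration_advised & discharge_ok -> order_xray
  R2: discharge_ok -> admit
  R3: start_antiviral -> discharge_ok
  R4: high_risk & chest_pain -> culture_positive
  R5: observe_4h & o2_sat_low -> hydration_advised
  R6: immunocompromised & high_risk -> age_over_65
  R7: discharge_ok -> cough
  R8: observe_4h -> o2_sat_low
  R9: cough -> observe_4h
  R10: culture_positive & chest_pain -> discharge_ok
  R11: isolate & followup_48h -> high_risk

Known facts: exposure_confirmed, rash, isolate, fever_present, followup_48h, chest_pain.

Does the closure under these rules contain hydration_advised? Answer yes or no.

Round 1: R11 [isolate & followup_48h -> high_risk]. Adds high_risk.
Round 2: R4 [high_risk & chest_pain -> culture_positive]. Adds culture_positive.
Round 3: R10 [culture_positive & chest_pain -> discharge_ok]. Adds discharge_ok.
Round 4: R2 [discharge_ok -> admit]; R7 [discharge_ok -> cough]. Adds admit, cough.
Round 5: R9 [cough -> observe_4h]. Adds observe_4h.
Round 6: R8 [observe_4h -> o2_sat_low]. Adds o2_sat_low.
Round 7: R5 [observe_4h & o2_sat_low -> hydration_advised]. Adds hydration_advised.
Round 8: R1 [hydration_advised & discharge_ok -> order_xray]. Adds order_xray.
hydration_advised appears in round 7, so it is derivable.

yes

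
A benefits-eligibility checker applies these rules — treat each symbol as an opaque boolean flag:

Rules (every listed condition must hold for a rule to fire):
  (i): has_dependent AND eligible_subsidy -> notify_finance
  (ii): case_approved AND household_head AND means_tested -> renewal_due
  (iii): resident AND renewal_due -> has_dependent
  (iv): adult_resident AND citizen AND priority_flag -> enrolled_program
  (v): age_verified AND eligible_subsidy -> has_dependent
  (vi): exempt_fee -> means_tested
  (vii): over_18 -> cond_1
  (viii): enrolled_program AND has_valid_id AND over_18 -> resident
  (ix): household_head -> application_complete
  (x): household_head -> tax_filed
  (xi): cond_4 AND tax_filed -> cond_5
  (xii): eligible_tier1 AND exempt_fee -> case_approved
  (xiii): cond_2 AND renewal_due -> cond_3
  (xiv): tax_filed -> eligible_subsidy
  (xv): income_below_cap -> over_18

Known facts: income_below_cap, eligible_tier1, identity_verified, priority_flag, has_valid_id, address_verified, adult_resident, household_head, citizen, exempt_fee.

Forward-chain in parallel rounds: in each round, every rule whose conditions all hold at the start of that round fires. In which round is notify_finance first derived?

Round 1: (iv) [adult_resident AND citizen AND priority_flag -> enrolled_program]; (vi) [exempt_fee -> means_tested]; (ix) [household_head -> application_complete]; (x) [household_head -> tax_filed]; (xii) [eligible_tier1 AND exempt_fee -> case_approved]; (xv) [income_below_cap -> over_18]. Adds enrolled_program, means_tested, application_complete, tax_filed, case_approved, over_18.
Round 2: (ii) [case_approved AND household_head AND means_tested -> renewal_due]; (vii) [over_18 -> cond_1]; (viii) [enrolled_program AND has_valid_id AND over_18 -> resident]; (xiv) [tax_filed -> eligible_subsidy]. Adds renewal_due, cond_1, resident, eligible_subsidy.
Round 3: (iii) [resident AND renewal_due -> has_dependent]. Adds has_dependent.
Round 4: (i) [has_dependent AND eligible_subsidy -> notify_finance]. Adds notify_finance.
notify_finance first appears in round 4.

4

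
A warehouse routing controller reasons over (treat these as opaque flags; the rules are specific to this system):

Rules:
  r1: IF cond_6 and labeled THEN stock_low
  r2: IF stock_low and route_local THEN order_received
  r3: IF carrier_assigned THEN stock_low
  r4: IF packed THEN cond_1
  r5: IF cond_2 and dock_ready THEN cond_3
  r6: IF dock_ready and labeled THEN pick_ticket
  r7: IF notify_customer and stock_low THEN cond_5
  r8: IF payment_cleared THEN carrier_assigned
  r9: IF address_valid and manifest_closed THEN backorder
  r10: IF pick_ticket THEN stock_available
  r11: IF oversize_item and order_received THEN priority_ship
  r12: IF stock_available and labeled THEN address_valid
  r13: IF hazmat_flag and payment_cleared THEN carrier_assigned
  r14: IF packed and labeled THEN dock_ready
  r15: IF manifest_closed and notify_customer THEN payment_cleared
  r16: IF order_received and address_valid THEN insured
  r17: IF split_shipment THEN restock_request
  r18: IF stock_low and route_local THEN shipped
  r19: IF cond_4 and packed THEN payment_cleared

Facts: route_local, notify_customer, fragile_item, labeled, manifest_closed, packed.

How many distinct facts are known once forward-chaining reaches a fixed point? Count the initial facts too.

Round 1: r4 [IF packed THEN cond_1]; r14 [IF packed and labeled THEN dock_ready]; r15 [IF manifest_closed and notify_customer THEN payment_cleared]. Adds cond_1, dock_ready, payment_cleared.
Round 2: r6 [IF dock_ready and labeled THEN pick_ticket]; r8 [IF payment_cleared THEN carrier_assigned]. Adds pick_ticket, carrier_assigned.
Round 3: r3 [IF carrier_assigned THEN stock_low]; r10 [IF pick_ticket THEN stock_available]. Adds stock_low, stock_available.
Round 4: r2 [IF stock_low and route_local THEN order_received]; r7 [IF notify_customer and stock_low THEN cond_5]; r12 [IF stock_available and labeled THEN address_valid]; r18 [IF stock_low and route_local THEN shipped]. Adds order_received, cond_5, address_valid, shipped.
Round 5: r9 [IF address_valid and manifest_closed THEN backorder]; r16 [IF order_received and address_valid THEN insured]. Adds backorder, insured.
Closure: {address_valid, backorder, carrier_assigned, cond_1, cond_5, dock_ready, fragile_item, insured, labeled, manifest_closed, notify_customer, order_received, packed, payment_cleared, pick_ticket, route_local, shipped, stock_available, stock_low} — 19 facts.

19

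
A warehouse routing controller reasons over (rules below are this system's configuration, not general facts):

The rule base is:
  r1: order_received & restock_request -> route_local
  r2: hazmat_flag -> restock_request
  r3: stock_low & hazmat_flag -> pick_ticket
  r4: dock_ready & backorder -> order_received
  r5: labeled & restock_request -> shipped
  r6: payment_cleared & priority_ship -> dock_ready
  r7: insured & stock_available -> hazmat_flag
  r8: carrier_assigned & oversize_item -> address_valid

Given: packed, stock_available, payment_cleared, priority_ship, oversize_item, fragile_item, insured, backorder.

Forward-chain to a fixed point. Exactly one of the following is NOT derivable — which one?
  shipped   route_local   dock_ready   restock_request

shipped

Round 1 — r6, r7, derive dock_ready, hazmat_flag.
Round 2 — r2, r4, derive restock_request, order_received.
Round 3 — r1, derive route_local.
Derived: dock_ready (round 1), route_local (round 3), restock_request (round 2). shipped never appears in any round.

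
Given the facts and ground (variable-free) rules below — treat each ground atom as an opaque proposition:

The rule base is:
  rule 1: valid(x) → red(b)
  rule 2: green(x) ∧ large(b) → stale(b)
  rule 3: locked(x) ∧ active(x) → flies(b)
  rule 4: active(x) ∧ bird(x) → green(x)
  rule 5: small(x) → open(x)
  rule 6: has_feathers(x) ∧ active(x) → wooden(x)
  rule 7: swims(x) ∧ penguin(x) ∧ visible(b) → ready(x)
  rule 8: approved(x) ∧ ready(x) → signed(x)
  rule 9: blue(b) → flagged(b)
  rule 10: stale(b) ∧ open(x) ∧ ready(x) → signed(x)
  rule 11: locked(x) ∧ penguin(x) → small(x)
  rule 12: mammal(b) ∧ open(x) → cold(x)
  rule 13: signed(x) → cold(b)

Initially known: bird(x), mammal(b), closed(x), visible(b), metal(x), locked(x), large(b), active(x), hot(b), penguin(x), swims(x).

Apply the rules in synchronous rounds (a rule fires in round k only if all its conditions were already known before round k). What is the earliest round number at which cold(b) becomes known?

4

Round 1: rule 3 [locked(x) ∧ active(x) → flies(b)]; rule 4 [active(x) ∧ bird(x) → green(x)]; rule 7 [swims(x) ∧ penguin(x) ∧ visible(b) → ready(x)]; rule 11 [locked(x) ∧ penguin(x) → small(x)]. Adds flies(b), green(x), ready(x), small(x).
Round 2: rule 2 [green(x) ∧ large(b) → stale(b)]; rule 5 [small(x) → open(x)]. Adds stale(b), open(x).
Round 3: rule 10 [stale(b) ∧ open(x) ∧ ready(x) → signed(x)]; rule 12 [mammal(b) ∧ open(x) → cold(x)]. Adds signed(x), cold(x).
Round 4: rule 13 [signed(x) → cold(b)]. Adds cold(b).
cold(b) first appears in round 4.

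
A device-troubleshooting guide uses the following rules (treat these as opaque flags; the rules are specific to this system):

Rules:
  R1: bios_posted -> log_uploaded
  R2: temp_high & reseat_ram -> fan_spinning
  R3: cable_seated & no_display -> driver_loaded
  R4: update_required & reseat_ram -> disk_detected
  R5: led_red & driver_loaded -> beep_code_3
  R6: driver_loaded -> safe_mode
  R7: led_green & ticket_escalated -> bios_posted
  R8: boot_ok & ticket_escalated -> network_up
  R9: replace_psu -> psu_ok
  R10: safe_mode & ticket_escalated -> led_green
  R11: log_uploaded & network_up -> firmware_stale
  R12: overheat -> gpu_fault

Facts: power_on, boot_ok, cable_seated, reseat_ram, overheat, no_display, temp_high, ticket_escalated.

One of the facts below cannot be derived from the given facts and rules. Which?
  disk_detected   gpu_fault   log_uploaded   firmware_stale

[1] R2 [temp_high & reseat_ram -> fan_spinning]; R3 [cable_seated & no_display -> driver_loaded]; R8 [boot_ok & ticket_escalated -> network_up]; R12 [overheat -> gpu_fault]. ⇒ new: fan_spinning, driver_loaded, network_up, gpu_fault.
[2] R6 [driver_loaded -> safe_mode]. ⇒ new: safe_mode.
[3] R10 [safe_mode & ticket_escalated -> led_green]. ⇒ new: led_green.
[4] R7 [led_green & ticket_escalated -> bios_posted]. ⇒ new: bios_posted.
[5] R1 [bios_posted -> log_uploaded]. ⇒ new: log_uploaded.
[6] R11 [log_uploaded & network_up -> firmware_stale]. ⇒ new: firmware_stale.
Derived: firmware_stale (round 6), log_uploaded (round 5), gpu_fault (round 1). disk_detected never appears in any round.

disk_detected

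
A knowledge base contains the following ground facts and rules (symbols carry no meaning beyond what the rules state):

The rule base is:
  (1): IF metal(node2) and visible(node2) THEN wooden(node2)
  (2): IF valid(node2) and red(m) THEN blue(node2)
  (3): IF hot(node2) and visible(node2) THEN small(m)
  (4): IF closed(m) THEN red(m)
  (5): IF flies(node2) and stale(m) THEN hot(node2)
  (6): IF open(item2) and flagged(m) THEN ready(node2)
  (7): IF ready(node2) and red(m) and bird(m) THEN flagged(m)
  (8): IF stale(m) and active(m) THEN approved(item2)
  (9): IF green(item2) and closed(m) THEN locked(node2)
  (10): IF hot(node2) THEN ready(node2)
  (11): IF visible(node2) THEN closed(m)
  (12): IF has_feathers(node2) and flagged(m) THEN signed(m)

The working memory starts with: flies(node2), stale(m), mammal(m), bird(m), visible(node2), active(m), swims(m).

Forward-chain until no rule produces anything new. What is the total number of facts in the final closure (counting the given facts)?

Round 1 fires (5), (8), (11), giving hot(node2), approved(item2), closed(m).
Round 2 fires (3), (4), (10), giving small(m), red(m), ready(node2).
Round 3 fires (7), giving flagged(m).
Closure: {active(m), approved(item2), bird(m), closed(m), flagged(m), flies(node2), hot(node2), mammal(m), ready(node2), red(m), small(m), stale(m), swims(m), visible(node2)} — 14 facts.

14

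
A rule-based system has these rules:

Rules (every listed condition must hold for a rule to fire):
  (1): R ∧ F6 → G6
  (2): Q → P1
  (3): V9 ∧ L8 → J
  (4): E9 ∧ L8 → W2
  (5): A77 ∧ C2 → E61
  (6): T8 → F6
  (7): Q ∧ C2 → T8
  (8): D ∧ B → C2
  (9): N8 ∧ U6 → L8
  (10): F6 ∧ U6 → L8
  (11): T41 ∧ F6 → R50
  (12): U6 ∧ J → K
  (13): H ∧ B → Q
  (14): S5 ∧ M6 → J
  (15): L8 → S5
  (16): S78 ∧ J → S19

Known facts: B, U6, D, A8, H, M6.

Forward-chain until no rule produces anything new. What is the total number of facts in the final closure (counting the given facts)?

Round 1 fires (8), (13), giving C2, Q.
Round 2 fires (2), (7), giving P1, T8.
Round 3 fires (6), giving F6.
Round 4 fires (10), giving L8.
Round 5 fires (15), giving S5.
Round 6 fires (14), giving J.
Round 7 fires (12), giving K.
Closure: {A8, B, C2, D, F6, H, J, K, L8, M6, P1, Q, S5, T8, U6} — 15 facts.

15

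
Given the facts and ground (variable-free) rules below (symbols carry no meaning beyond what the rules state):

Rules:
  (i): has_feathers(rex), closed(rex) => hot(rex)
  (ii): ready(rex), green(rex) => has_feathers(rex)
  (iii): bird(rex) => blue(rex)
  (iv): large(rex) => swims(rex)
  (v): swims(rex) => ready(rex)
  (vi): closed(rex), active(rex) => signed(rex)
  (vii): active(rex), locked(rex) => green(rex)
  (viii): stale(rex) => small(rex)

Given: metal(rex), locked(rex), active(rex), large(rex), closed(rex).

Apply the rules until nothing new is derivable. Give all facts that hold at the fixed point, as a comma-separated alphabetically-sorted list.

Round 1 fires (iv), (vi), (vii), giving swims(rex), signed(rex), green(rex).
Round 2 fires (v), giving ready(rex).
Round 3 fires (ii), giving has_feathers(rex).
Round 4 fires (i), giving hot(rex).

active(rex), closed(rex), green(rex), has_feathers(rex), hot(rex), large(rex), locked(rex), metal(rex), ready(rex), signed(rex), swims(rex)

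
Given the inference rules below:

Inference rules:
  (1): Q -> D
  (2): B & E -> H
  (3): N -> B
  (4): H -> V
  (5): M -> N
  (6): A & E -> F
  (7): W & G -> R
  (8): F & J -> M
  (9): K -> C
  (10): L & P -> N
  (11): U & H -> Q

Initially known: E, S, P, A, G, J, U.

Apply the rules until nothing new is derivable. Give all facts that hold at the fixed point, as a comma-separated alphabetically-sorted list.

Round 1: (6) [A & E -> F]. New: F.
Round 2: (8) [F & J -> M]. New: M.
Round 3: (5) [M -> N]. New: N.
Round 4: (3) [N -> B]. New: B.
Round 5: (2) [B & E -> H]. New: H.
Round 6: (4) [H -> V]; (11) [U & H -> Q]. New: V, Q.
Round 7: (1) [Q -> D]. New: D.

A, B, D, E, F, G, H, J, M, N, P, Q, S, U, V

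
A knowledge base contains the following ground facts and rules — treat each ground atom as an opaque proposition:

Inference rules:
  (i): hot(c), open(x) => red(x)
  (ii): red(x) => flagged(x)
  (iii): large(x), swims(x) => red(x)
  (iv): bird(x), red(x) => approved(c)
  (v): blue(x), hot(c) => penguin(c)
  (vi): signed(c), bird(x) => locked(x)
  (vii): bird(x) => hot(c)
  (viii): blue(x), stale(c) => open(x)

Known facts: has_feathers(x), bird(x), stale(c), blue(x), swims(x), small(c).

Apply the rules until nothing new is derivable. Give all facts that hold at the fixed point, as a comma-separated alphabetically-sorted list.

approved(c), bird(x), blue(x), flagged(x), has_feathers(x), hot(c), open(x), penguin(c), red(x), small(c), stale(c), swims(x)

Round 1: (vii) [bird(x) => hot(c)]; (viii) [blue(x), stale(c) => open(x)]. New: hot(c), open(x).
Round 2: (i) [hot(c), open(x) => red(x)]; (v) [blue(x), hot(c) => penguin(c)]. New: red(x), penguin(c).
Round 3: (ii) [red(x) => flagged(x)]; (iv) [bird(x), red(x) => approved(c)]. New: flagged(x), approved(c).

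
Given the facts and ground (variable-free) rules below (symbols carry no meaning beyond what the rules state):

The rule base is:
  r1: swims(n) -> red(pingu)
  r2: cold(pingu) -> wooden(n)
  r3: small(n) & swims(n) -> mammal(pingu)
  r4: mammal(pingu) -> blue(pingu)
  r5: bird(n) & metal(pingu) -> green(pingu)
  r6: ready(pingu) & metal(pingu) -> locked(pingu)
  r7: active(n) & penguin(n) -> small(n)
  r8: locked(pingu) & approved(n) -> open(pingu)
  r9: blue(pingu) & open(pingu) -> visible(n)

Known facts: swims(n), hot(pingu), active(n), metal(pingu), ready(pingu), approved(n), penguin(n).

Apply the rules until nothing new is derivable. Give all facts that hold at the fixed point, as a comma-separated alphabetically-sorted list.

Round 1 — r1, r6, r7, derive red(pingu), locked(pingu), small(n).
Round 2 — r3, r8, derive mammal(pingu), open(pingu).
Round 3 — r4, derive blue(pingu).
Round 4 — r9, derive visible(n).

active(n), approved(n), blue(pingu), hot(pingu), locked(pingu), mammal(pingu), metal(pingu), open(pingu), penguin(n), ready(pingu), red(pingu), small(n), swims(n), visible(n)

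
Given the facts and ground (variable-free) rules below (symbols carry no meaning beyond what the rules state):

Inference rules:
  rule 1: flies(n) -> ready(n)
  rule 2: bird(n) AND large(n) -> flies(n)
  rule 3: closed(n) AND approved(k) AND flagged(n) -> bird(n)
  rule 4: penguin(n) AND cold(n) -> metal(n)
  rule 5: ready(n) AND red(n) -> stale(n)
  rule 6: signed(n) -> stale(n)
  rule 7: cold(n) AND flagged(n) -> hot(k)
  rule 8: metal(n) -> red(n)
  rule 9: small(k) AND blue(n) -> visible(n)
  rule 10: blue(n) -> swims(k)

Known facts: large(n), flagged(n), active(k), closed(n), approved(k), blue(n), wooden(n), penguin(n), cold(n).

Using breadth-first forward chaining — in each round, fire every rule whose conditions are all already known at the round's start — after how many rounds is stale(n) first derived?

Round 1 fires rule 3, rule 4, rule 7, rule 10, giving bird(n), metal(n), hot(k), swims(k).
Round 2 fires rule 2, rule 8, giving flies(n), red(n).
Round 3 fires rule 1, giving ready(n).
Round 4 fires rule 5, giving stale(n).
stale(n) first appears in round 4.

4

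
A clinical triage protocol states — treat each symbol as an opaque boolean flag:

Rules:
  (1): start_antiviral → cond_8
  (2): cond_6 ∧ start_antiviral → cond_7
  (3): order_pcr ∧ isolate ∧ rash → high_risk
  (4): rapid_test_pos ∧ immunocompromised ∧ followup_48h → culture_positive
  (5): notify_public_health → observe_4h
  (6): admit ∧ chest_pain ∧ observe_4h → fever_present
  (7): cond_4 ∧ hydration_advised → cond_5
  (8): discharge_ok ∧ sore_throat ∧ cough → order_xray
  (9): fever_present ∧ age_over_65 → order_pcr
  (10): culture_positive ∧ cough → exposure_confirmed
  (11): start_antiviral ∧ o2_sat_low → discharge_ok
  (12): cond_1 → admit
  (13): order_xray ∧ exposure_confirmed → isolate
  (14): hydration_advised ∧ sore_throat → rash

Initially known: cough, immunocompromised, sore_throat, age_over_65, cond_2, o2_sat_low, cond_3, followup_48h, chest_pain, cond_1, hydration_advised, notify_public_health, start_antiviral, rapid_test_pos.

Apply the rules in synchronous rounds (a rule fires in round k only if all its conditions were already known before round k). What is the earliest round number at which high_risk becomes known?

4

Round 1 — (1), (4), (5), (11), (12), (14), derive cond_8, culture_positive, observe_4h, discharge_ok, admit, rash.
Round 2 — (6), (8), (10), derive fever_present, order_xray, exposure_confirmed.
Round 3 — (9), (13), derive order_pcr, isolate.
Round 4 — (3), derive high_risk.
high_risk first appears in round 4.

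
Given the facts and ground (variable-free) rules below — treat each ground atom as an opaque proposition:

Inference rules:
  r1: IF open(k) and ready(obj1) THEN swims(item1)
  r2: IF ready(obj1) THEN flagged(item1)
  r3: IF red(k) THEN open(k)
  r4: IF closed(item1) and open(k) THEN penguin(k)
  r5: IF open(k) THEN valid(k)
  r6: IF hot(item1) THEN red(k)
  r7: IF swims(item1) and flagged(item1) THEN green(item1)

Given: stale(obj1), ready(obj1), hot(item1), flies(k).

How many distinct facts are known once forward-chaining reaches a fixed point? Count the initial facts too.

Round 1: r2 [IF ready(obj1) THEN flagged(item1)]; r6 [IF hot(item1) THEN red(k)]. New: flagged(item1), red(k).
Round 2: r3 [IF red(k) THEN open(k)]. New: open(k).
Round 3: r1 [IF open(k) and ready(obj1) THEN swims(item1)]; r5 [IF open(k) THEN valid(k)]. New: swims(item1), valid(k).
Round 4: r7 [IF swims(item1) and flagged(item1) THEN green(item1)]. New: green(item1).
Closure: {flagged(item1), flies(k), green(item1), hot(item1), open(k), ready(obj1), red(k), stale(obj1), swims(item1), valid(k)} — 10 facts.

10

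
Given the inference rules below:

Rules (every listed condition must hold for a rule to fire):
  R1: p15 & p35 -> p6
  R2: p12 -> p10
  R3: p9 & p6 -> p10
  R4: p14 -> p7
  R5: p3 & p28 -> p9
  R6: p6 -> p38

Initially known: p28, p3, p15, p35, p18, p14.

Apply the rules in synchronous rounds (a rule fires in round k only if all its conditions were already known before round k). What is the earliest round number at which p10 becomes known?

2

Round 1 — R1, R4, R5, derive p6, p7, p9.
Round 2 — R3, R6, derive p10, p38.
p10 first appears in round 2.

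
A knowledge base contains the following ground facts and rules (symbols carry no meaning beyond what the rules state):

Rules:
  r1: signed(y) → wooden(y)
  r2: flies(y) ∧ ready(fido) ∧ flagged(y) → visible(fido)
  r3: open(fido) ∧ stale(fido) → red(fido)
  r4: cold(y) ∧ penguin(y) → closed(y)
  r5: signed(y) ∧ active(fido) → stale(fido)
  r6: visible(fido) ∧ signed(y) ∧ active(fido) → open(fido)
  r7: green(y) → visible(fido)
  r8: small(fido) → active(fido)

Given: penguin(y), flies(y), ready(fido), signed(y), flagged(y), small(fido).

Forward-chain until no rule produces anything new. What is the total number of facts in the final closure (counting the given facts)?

12

Round 1: r1 [signed(y) → wooden(y)]; r2 [flies(y) ∧ ready(fido) ∧ flagged(y) → visible(fido)]; r8 [small(fido) → active(fido)]. New: wooden(y), visible(fido), active(fido).
Round 2: r5 [signed(y) ∧ active(fido) → stale(fido)]; r6 [visible(fido) ∧ signed(y) ∧ active(fido) → open(fido)]. New: stale(fido), open(fido).
Round 3: r3 [open(fido) ∧ stale(fido) → red(fido)]. New: red(fido).
Closure: {active(fido), flagged(y), flies(y), open(fido), penguin(y), ready(fido), red(fido), signed(y), small(fido), stale(fido), visible(fido), wooden(y)} — 12 facts.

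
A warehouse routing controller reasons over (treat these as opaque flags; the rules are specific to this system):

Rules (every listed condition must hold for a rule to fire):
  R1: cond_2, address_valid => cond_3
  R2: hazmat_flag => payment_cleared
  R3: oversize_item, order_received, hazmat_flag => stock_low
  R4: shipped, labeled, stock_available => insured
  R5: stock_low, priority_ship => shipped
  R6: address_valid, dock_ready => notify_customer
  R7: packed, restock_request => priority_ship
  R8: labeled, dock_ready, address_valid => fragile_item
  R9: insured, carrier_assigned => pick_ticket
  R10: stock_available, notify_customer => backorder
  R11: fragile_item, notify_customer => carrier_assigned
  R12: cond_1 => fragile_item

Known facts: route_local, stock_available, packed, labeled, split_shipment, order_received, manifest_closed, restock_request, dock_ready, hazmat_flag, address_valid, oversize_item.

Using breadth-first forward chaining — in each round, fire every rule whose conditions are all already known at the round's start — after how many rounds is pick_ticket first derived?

[1] R2 [hazmat_flag => payment_cleared]; R3 [oversize_item, order_received, hazmat_flag => stock_low]; R6 [address_valid, dock_ready => notify_customer]; R7 [packed, restock_request => priority_ship]; R8 [labeled, dock_ready, address_valid => fragile_item]. ⇒ new: payment_cleared, stock_low, notify_customer, priority_ship, fragile_item.
[2] R5 [stock_low, priority_ship => shipped]; R10 [stock_available, notify_customer => backorder]; R11 [fragile_item, notify_customer => carrier_assigned]. ⇒ new: shipped, backorder, carrier_assigned.
[3] R4 [shipped, labeled, stock_available => insured]. ⇒ new: insured.
[4] R9 [insured, carrier_assigned => pick_ticket]. ⇒ new: pick_ticket.
pick_ticket first appears in round 4.

4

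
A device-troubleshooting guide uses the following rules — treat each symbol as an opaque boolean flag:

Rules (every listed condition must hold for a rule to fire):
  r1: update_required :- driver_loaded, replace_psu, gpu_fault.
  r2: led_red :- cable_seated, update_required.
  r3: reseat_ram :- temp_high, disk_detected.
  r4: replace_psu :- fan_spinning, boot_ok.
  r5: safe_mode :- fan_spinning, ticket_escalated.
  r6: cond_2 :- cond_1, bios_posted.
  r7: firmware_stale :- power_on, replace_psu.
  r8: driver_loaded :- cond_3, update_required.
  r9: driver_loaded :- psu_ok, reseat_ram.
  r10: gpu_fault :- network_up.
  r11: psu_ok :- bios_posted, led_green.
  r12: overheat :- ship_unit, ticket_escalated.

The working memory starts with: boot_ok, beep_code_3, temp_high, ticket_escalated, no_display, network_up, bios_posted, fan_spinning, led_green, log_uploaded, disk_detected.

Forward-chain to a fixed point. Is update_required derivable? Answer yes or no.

Round 1: r3 [reseat_ram :- temp_high, disk_detected.]; r4 [replace_psu :- fan_spinning, boot_ok.]; r5 [safe_mode :- fan_spinning, ticket_escalated.]; r10 [gpu_fault :- network_up.]; r11 [psu_ok :- bios_posted, led_green.]. New: reseat_ram, replace_psu, safe_mode, gpu_fault, psu_ok.
Round 2: r9 [driver_loaded :- psu_ok, reseat_ram.]. New: driver_loaded.
Round 3: r1 [update_required :- driver_loaded, replace_psu, gpu_fault.]. New: update_required.
update_required appears in round 3, so it is derivable.

yes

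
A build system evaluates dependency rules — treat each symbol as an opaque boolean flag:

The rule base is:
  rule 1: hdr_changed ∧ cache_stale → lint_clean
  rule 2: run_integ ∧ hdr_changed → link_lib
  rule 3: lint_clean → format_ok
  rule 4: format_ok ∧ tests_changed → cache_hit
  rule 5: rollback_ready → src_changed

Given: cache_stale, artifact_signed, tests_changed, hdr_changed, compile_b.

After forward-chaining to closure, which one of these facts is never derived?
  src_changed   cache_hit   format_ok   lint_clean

Round 1 — rule 1, derive lint_clean.
Round 2 — rule 3, derive format_ok.
Round 3 — rule 4, derive cache_hit.
Derived: lint_clean (round 1), format_ok (round 2), cache_hit (round 3). src_changed never appears in any round.

src_changed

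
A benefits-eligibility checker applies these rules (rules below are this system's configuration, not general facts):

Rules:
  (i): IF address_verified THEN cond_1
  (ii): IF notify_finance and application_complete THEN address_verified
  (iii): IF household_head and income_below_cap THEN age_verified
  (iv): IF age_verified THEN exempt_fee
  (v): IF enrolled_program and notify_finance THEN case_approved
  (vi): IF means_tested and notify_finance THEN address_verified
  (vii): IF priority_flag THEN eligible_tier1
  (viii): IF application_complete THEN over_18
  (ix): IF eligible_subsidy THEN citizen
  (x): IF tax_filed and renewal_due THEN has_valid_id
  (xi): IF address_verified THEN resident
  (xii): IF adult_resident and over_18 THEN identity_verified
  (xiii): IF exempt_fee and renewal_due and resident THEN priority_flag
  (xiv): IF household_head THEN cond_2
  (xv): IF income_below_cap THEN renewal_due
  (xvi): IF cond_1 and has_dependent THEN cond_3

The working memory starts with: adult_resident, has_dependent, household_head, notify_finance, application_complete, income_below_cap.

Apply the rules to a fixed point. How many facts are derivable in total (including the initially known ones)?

Round 1 fires (ii), (iii), (viii), (xiv), (xv), giving address_verified, age_verified, over_18, cond_2, renewal_due.
Round 2 fires (i), (iv), (xi), (xii), giving cond_1, exempt_fee, resident, identity_verified.
Round 3 fires (xiii), (xvi), giving priority_flag, cond_3.
Round 4 fires (vii), giving eligible_tier1.
Closure: {address_verified, adult_resident, age_verified, application_complete, cond_1, cond_2, cond_3, eligible_tier1, exempt_fee, has_dependent, household_head, identity_verified, income_below_cap, notify_finance, over_18, priority_flag, renewal_due, resident} — 18 facts.

18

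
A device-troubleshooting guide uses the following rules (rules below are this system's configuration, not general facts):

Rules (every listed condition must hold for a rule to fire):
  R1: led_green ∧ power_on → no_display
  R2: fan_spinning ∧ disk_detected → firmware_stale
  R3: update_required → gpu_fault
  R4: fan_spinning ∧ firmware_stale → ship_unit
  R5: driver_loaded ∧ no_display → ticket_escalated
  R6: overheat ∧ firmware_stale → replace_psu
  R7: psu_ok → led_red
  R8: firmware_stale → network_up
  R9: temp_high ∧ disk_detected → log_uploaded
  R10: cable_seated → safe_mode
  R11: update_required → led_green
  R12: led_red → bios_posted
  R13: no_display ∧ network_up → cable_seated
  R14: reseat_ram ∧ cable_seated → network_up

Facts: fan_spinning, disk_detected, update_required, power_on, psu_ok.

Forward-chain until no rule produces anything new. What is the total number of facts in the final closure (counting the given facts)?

15

[1] R2 [fan_spinning ∧ disk_detected → firmware_stale]; R3 [update_required → gpu_fault]; R7 [psu_ok → led_red]; R11 [update_required → led_green]. ⇒ new: firmware_stale, gpu_fault, led_red, led_green.
[2] R1 [led_green ∧ power_on → no_display]; R4 [fan_spinning ∧ firmware_stale → ship_unit]; R8 [firmware_stale → network_up]; R12 [led_red → bios_posted]. ⇒ new: no_display, ship_unit, network_up, bios_posted.
[3] R13 [no_display ∧ network_up → cable_seated]. ⇒ new: cable_seated.
[4] R10 [cable_seated → safe_mode]. ⇒ new: safe_mode.
Closure: {bios_posted, cable_seated, disk_detected, fan_spinning, firmware_stale, gpu_fault, led_green, led_red, network_up, no_display, power_on, psu_ok, safe_mode, ship_unit, update_required} — 15 facts.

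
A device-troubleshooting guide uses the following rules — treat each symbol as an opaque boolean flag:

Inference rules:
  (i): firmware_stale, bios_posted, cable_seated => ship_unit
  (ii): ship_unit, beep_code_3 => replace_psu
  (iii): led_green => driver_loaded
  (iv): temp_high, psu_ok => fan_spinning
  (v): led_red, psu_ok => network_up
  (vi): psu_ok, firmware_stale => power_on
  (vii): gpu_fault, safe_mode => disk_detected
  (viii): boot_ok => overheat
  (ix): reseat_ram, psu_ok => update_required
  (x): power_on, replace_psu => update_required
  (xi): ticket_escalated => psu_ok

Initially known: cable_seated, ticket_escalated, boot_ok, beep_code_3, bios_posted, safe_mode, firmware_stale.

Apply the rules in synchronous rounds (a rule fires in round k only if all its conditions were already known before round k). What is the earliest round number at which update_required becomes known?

3

Round 1: (i) [firmware_stale, bios_posted, cable_seated => ship_unit]; (viii) [boot_ok => overheat]; (xi) [ticket_escalated => psu_ok]. Adds ship_unit, overheat, psu_ok.
Round 2: (ii) [ship_unit, beep_code_3 => replace_psu]; (vi) [psu_ok, firmware_stale => power_on]. Adds replace_psu, power_on.
Round 3: (x) [power_on, replace_psu => update_required]. Adds update_required.
update_required first appears in round 3.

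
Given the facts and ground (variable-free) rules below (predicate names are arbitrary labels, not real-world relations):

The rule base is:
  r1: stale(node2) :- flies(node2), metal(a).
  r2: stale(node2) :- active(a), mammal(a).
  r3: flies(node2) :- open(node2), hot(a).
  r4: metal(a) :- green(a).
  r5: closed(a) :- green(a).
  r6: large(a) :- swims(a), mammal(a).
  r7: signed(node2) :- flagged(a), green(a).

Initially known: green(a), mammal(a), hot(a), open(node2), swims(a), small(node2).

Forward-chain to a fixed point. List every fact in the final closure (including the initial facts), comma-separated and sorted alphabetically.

Round 1 — r3, r4, r5, r6, derive flies(node2), metal(a), closed(a), large(a).
Round 2 — r1, derive stale(node2).

closed(a), flies(node2), green(a), hot(a), large(a), mammal(a), metal(a), open(node2), small(node2), stale(node2), swims(a)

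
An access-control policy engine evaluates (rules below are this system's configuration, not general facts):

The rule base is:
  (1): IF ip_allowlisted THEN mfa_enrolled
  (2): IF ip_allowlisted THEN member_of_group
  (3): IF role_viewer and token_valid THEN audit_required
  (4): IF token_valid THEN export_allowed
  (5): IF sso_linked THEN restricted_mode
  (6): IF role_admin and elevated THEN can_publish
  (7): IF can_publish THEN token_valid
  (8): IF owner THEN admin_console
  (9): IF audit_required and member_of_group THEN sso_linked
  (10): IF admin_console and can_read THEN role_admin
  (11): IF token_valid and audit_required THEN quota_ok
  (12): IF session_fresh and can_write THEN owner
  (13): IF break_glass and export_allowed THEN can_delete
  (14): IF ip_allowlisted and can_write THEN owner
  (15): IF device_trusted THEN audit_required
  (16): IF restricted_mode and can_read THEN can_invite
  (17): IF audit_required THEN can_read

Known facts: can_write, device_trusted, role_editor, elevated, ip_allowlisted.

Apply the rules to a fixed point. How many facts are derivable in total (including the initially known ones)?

Round 1: (1) [IF ip_allowlisted THEN mfa_enrolled]; (2) [IF ip_allowlisted THEN member_of_group]; (14) [IF ip_allowlisted and can_write THEN owner]; (15) [IF device_trusted THEN audit_required]. Adds mfa_enrolled, member_of_group, owner, audit_required.
Round 2: (8) [IF owner THEN admin_console]; (9) [IF audit_required and member_of_group THEN sso_linked]; (17) [IF audit_required THEN can_read]. Adds admin_console, sso_linked, can_read.
Round 3: (5) [IF sso_linked THEN restricted_mode]; (10) [IF admin_console and can_read THEN role_admin]. Adds restricted_mode, role_admin.
Round 4: (6) [IF role_admin and elevated THEN can_publish]; (16) [IF restricted_mode and can_read THEN can_invite]. Adds can_publish, can_invite.
Round 5: (7) [IF can_publish THEN token_valid]. Adds token_valid.
Round 6: (4) [IF token_valid THEN export_allowed]; (11) [IF token_valid and audit_required THEN quota_ok]. Adds export_allowed, quota_ok.
Closure: {admin_console, audit_required, can_invite, can_publish, can_read, can_write, device_trusted, elevated, export_allowed, ip_allowlisted, member_of_group, mfa_enrolled, owner, quota_ok, restricted_mode, role_admin, role_editor, sso_linked, token_valid} — 19 facts.

19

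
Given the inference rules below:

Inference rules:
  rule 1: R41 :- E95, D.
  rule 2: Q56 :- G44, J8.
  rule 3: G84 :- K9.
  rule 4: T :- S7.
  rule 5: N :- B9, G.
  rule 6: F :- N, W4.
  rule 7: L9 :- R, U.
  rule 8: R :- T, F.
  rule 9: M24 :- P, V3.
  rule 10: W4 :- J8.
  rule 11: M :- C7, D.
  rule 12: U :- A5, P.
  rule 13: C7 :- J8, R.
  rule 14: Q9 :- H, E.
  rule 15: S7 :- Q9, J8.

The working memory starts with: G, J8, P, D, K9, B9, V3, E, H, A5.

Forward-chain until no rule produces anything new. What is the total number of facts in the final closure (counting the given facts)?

[1] rule 3 [G84 :- K9.]; rule 5 [N :- B9, G.]; rule 9 [M24 :- P, V3.]; rule 10 [W4 :- J8.]; rule 12 [U :- A5, P.]; rule 14 [Q9 :- H, E.]. ⇒ new: G84, N, M24, W4, U, Q9.
[2] rule 6 [F :- N, W4.]; rule 15 [S7 :- Q9, J8.]. ⇒ new: F, S7.
[3] rule 4 [T :- S7.]. ⇒ new: T.
[4] rule 8 [R :- T, F.]. ⇒ new: R.
[5] rule 7 [L9 :- R, U.]; rule 13 [C7 :- J8, R.]. ⇒ new: L9, C7.
[6] rule 11 [M :- C7, D.]. ⇒ new: M.
Closure: {A5, B9, C7, D, E, F, G, G84, H, J8, K9, L9, M, M24, N, P, Q9, R, S7, T, U, V3, W4} — 23 facts.

23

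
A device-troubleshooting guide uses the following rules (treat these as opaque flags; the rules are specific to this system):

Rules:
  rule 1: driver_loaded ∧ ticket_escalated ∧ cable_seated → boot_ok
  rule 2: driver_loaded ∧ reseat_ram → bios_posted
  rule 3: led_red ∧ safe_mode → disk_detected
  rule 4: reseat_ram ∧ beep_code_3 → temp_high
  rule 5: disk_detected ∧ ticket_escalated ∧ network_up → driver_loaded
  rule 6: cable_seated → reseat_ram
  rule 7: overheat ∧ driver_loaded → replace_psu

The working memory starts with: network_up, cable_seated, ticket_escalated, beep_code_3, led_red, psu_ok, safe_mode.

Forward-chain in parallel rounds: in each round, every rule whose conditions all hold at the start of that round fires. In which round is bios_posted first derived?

3

Round 1 — rule 3, rule 6, derive disk_detected, reseat_ram.
Round 2 — rule 4, rule 5, derive temp_high, driver_loaded.
Round 3 — rule 1, rule 2, derive boot_ok, bios_posted.
bios_posted first appears in round 3.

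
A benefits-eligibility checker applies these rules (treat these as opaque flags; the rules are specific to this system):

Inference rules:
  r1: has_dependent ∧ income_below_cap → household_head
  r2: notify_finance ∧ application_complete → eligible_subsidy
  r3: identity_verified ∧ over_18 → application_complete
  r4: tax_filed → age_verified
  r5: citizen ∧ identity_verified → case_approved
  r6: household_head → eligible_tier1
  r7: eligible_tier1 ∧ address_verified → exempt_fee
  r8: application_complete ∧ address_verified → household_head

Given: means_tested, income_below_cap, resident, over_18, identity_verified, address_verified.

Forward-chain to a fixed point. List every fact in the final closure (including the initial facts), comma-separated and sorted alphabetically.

Round 1 fires r3, giving application_complete.
Round 2 fires r8, giving household_head.
Round 3 fires r6, giving eligible_tier1.
Round 4 fires r7, giving exempt_fee.

address_verified, application_complete, eligible_tier1, exempt_fee, household_head, identity_verified, income_below_cap, means_tested, over_18, resident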